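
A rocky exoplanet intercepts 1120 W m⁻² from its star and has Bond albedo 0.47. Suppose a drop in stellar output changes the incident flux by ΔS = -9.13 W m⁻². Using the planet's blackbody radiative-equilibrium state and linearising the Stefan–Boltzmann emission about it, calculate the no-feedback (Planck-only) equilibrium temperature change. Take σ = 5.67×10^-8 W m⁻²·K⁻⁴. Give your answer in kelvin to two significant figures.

-0.46 K

The baseline emission temperature is T_e = 226.2 K.
ΔF = Δ[S(1−α)]/4 = (1−0.47)·-9.13/4 = -1.210 W m⁻².
Planck response: λ_P = 4σT_e³ = 4·5.67×10⁻⁸·(226.2)³ = 2.624 W m⁻²/K.
So ΔT₀ = -1.210/2.624 = -0.461 K.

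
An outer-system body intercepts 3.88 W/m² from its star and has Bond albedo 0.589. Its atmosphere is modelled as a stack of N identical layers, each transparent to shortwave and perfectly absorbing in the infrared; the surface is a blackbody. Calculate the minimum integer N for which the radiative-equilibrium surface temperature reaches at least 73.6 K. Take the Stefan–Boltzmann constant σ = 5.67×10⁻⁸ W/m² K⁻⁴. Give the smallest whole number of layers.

4

The effective emission temperature is T_e = [S(1−α)/(4σ)]^¼ = 51.49 K.
Need (N+1)T_e⁴ ≥ T_s⁴, i.e. N+1 ≥ (73.6/51.49)⁴ = 4.173.
The minimum whole number is N = 4.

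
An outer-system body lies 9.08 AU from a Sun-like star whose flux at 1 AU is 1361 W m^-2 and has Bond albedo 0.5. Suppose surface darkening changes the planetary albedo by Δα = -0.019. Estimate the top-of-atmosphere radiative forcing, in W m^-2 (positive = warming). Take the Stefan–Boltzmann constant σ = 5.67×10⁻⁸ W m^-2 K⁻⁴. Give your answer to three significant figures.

0.0784 W m^-2

Flux at the orbit: S = 1361/(9.08)² = 16.51 W m^-2.
ΔF = −(S/4)Δα = −(16.51/4)×(-0.019) = 0.07841 W m^-2.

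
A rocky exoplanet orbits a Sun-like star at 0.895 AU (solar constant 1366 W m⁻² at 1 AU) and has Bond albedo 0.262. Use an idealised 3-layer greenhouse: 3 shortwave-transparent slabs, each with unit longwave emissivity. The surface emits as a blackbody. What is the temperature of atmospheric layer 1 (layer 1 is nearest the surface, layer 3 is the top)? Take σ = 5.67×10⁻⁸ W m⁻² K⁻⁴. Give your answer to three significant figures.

Flux at the orbit: S = 1366/(0.895)² = 1705 W m⁻².
Top-of-atmosphere balance: σT_e⁴ = S(1−α)/4 = 314.6 W m⁻² → T_e = 272.9 K.
In the N-layer model, layer k (counted from the surface) has T_k = (N+1−k)^(1/4)·T_e.
With k = 1: T_1 = (3+1−1)^¼·272.9 K = 359.2 K.

359 kelvin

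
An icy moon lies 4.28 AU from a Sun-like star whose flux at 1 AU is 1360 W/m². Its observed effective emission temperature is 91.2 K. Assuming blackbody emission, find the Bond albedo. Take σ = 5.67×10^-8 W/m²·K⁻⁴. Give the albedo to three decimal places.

Flux at the orbit: S = 1360/(4.28)² = 74.24 W/m².
Rearranging the radiative balance, α = 1 − 4σT⁴/S.
4σT⁴ = 4·5.67×10⁻⁸·(91.2)⁴ = 15.69 W/m².
1−α = 15.69/74.24 = 0.2113, so α = 0.7887.

0.789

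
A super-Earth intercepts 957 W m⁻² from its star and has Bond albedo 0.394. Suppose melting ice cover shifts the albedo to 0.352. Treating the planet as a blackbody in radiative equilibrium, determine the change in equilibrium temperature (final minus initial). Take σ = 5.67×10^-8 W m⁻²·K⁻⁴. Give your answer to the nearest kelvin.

4 K

Before: T₁ = [957.0·0.606/(4σ)]^(1/4) = 224.9 K.
After:  T₂ = [957.0·0.648/(4σ)]^(1/4) = 228.7 K.
Change: 228.7 − 224.9 = 3.799 K.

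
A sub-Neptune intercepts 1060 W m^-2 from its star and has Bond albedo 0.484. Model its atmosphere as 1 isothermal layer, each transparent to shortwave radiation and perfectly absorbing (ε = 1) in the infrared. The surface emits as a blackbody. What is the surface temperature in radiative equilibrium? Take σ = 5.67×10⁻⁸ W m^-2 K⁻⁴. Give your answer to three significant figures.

264 K

Top-of-atmosphere balance: σT_e⁴ = S(1−α)/4 = 136.7 W m^-2 → T_e = 221.6 K.
For an N-layer opaque stack, T_s⁴ = (N+1)T_e⁴, hence T_s = (2)^(1/4)×221.6 K = 263.5 K.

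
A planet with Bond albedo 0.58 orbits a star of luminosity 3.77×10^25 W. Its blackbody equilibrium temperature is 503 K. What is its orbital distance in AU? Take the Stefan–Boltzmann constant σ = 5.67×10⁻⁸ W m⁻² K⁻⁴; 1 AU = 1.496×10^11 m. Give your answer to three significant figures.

Required flux: S = 4σT⁴/(1−α) = 34570 W m⁻².
Then d = [L/(4πS)]^(1/2) = 9.316×10^9 m, i.e. 0.06227 AU.

0.0623 AU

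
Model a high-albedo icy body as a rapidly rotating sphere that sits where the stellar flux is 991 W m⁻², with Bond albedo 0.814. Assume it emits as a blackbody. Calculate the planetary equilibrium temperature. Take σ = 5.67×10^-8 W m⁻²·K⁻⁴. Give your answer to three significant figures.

Absorbed flux (global mean): S(1−α)/4 = 991.0·0.186/4 = 46.08 W m⁻².
Set σT⁴ = 46.08 → T = (46.08/σ)^(1/4) = 168.8 K.

169 K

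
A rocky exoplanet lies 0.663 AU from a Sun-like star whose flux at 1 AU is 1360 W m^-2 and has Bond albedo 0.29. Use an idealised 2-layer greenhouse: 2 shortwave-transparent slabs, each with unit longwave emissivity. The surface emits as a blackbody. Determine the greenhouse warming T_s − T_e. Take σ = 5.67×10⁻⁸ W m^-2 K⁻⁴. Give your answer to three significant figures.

99.2 K

Flux at the orbit: S = 1360/(0.663)² = 3094 W m^-2.
OLR = S(1−α)/4 = 549.2 W m^-2; the top layer radiates at T_e = 313.7 K.
T_s = (N+1)^(1/4)·T_e = 412.9 K.
Warming: T_s − T_e = 99.16 K.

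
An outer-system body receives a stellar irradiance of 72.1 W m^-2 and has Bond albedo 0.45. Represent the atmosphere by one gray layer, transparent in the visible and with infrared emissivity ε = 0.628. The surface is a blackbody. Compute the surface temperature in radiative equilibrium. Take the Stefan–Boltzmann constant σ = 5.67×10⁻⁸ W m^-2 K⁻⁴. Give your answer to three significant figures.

126 K

Effective emission temperature (TOA balance): σT_e⁴ = S(1−α)/4 = 9.914 W m^-2 → T_e = 115.0 K.
The surface balance (absorbed SW + ε·downward IR = σT_s⁴) with T_a⁴ = T_s⁴/2 reduces to T_s = T_e·[2/(2−ε)]^¼ = 126.4 K.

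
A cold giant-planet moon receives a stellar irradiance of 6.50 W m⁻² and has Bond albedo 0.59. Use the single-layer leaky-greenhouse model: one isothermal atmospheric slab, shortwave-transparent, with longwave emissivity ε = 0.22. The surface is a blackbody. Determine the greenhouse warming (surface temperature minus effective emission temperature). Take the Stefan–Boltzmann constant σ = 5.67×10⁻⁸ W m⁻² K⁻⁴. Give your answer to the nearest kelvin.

2 kelvin

Effective emission temperature (TOA balance): σT_e⁴ = S(1−α)/4 = 0.6663 W m⁻² → T_e = 58.55 K.
For a single slab of emissivity ε, T_s⁴ = 2T_e⁴/(2−ε); thus T_s = 58.55·(1.124)^(1/4) = 60.28 K.
T_s − T_e = 60.28 − 58.55 = 1.731 K.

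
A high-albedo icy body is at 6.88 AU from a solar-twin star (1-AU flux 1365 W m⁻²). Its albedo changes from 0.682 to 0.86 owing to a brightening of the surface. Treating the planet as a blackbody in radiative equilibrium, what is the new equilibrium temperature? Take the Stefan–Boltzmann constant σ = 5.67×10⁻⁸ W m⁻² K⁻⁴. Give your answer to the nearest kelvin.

65 K

Irradiance scales as 1/d², so S = 1365 W m⁻² × (1/6.88)² = 28.84 W m⁻².
T₂ = [S(1−α₂)/(4σ)]^(1/4) = [28.84·0.14/(4σ)]^(1/4) = 64.95 K.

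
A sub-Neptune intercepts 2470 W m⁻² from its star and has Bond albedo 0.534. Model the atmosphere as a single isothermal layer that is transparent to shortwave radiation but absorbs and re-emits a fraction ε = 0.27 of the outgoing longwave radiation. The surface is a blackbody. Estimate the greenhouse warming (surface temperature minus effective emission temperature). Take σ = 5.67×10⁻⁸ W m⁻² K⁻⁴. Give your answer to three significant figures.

9.85 K

Effective emission temperature (TOA balance): σT_e⁴ = S(1−α)/4 = 287.8 W m⁻² → T_e = 266.9 K.
Surface balance with a leaky layer gives σT_s⁴ = σT_e⁴·2/(2−ε), so T_s = T_e·[2/(2−0.27)]^(1/4) = 276.8 K.
The atmosphere warms the surface by 9.855 K.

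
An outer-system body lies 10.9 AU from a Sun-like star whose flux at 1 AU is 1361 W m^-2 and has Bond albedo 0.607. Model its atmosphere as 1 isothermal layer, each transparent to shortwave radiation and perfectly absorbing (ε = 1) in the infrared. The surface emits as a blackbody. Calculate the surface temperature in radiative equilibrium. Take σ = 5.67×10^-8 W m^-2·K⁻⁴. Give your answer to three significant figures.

79.4 kelvin

By the inverse-square law, S = 1361/10.9² = 11.46 W m^-2.
The effective emission temperature is T_e = [S(1−α)/(4σ)]^¼ = 66.75 K.
For an N-layer opaque stack, T_s⁴ = (N+1)T_e⁴, hence T_s = (2)^(1/4)×66.75 K = 79.38 K.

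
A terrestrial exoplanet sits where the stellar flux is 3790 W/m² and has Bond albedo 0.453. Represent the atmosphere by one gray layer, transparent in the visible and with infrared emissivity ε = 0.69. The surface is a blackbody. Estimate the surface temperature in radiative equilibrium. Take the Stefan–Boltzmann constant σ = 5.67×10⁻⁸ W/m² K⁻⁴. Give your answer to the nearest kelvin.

The planet radiates to space at T_e = [S(1−α)/(4σ)]^(1/4) = 309.2 K.
For a single slab of emissivity ε, T_s⁴ = 2T_e⁴/(2−ε); thus T_s = 309.2·(1.527)^(1/4) = 343.7 K.

344 K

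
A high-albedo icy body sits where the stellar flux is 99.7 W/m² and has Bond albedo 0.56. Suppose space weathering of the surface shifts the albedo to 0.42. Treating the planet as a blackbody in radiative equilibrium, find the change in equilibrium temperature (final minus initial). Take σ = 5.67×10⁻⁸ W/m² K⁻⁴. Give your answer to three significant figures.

With α = 0.56, T₁ = 117.9 K.
Final:   T₂ = [S(1−0.42)/(4σ)]^(1/4) = 126.4 K.
Change: 126.4 − 117.9 = 8.433 K.

8.43 K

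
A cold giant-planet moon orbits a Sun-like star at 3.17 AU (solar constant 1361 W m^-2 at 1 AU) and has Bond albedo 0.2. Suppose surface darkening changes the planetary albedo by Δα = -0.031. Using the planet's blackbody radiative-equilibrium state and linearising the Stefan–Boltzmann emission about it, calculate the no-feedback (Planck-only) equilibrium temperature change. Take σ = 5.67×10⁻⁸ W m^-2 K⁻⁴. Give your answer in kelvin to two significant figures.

1.4 K

By the inverse-square law, S = 1361/3.17² = 135.4 W m^-2.
The baseline emission temperature is T_e = 147.8 K.
ΔF = −(S/4)Δα = −(135.4/4)×(-0.031) = 1.050 W m^-2.
Planck response: λ_P = 4σT_e³ = 4·5.67×10⁻⁸·(147.8)³ = 0.7329 W m^-2/K.
ΔT₀ = ΔF/λ_P = 1.050/0.7329 = 1.43 K.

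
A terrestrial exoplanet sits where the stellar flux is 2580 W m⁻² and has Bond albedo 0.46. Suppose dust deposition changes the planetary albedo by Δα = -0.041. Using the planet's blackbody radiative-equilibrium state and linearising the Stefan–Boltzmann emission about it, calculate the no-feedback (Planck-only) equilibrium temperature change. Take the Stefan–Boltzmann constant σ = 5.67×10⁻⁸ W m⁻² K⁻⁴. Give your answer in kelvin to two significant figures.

The baseline emission temperature is T_e = 280.0 K.
The change in absorbed flux is Δ[S(1−α)/4] = −SΔα/4 = 26.45 W m⁻².
Planck response: λ_P = 4σT_e³ = 4·5.67×10⁻⁸·(280.0)³ = 4.976 W m⁻²/K.
So ΔT₀ = 26.45/4.976 = 5.31 K.

5.3 K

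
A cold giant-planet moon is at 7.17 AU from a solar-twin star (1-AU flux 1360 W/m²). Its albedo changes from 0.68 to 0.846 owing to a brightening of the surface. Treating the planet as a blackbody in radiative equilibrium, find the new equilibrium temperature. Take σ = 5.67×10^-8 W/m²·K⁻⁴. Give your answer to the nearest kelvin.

65 K

By the inverse-square law, S = 1360/7.17² = 26.45 W/m².
New equilibrium: T₂ = [(1−0.846)·26.45/(4σ)]^(1/4) = 65.10 K.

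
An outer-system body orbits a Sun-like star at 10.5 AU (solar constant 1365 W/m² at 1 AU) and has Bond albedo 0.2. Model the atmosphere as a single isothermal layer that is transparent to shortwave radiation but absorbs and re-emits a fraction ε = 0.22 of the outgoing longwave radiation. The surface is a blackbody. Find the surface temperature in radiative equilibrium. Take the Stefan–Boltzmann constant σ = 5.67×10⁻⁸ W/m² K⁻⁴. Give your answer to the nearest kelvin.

By the inverse-square law, S = 1365/10.5² = 12.38 W/m².
Effective emission temperature (TOA balance): σT_e⁴ = S(1−α)/4 = 2.476 W/m² → T_e = 81.29 K.
Surface balance with a leaky layer gives σT_s⁴ = σT_e⁴·2/(2−ε), so T_s = T_e·[2/(2−0.22)]^(1/4) = 83.70 K.

84 K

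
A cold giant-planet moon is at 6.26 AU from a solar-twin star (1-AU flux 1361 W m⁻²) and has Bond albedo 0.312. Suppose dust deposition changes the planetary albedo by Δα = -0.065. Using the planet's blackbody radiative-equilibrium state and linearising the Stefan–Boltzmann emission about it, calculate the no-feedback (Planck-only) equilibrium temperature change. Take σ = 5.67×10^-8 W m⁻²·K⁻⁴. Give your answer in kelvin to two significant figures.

2.4 K

By the inverse-square law, S = 1361/6.26² = 34.73 W m⁻².
Unperturbed T_e = [34.73·(1−0.312)/(4σ)]^¼ = 101.3 K.
The change in absorbed flux is Δ[S(1−α)/4] = −SΔα/4 = 0.5644 W m⁻².
Linearising σT⁴ gives d(σT⁴)/dT = 4σT_e³ = 0.2358 W m⁻² per K.
So ΔT₀ = 0.5644/0.2358 = 2.39 K.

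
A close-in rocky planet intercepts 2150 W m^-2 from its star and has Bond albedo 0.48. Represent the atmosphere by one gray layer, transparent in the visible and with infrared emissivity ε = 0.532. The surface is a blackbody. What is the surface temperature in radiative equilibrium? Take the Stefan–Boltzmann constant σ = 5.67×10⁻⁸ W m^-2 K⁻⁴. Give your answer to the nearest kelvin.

286 K

The planet radiates to space at T_e = [S(1−α)/(4σ)]^(1/4) = 265.0 K.
For a single slab of emissivity ε, T_s⁴ = 2T_e⁴/(2−ε); thus T_s = 265.0·(1.362)^(1/4) = 286.3 K.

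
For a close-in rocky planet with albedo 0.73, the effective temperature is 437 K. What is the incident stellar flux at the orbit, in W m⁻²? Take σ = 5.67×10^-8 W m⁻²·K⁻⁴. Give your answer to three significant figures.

From S(1−α)/4 = σT⁴: S = 4σT⁴/(1−α).
The emitted flux is σT⁴ = 2068 W m⁻².
S = 4·2068/0.27 = 30630 W m⁻².

30600 W m⁻²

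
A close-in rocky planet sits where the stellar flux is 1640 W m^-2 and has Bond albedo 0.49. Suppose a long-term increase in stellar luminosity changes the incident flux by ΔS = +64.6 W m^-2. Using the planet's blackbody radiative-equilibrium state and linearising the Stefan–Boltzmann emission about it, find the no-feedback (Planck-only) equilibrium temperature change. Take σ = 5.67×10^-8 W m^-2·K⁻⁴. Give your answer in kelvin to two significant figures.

Unperturbed T_e = [1640·(1−0.49)/(4σ)]^¼ = 246.4 K.
Only a fraction (1−α) is absorbed and it's spread over 4πR², so ΔF = (1−α)ΔS/4 = 8.236 W m^-2.
The Planck feedback parameter is 4σT_e³ = 3.394 W m^-2/K.
So ΔT₀ = 8.236/3.394 = 2.43 K.

2.4 K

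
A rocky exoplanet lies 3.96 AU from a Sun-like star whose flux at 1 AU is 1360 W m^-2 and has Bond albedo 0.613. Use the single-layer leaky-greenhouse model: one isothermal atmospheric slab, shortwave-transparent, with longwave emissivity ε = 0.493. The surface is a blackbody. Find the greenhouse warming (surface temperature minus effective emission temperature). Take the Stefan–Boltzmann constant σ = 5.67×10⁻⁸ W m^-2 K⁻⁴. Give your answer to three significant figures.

Irradiance scales as 1/d², so S = 1360 W m^-2 × (1/3.96)² = 86.73 W m^-2.
At the top of the atmosphere, σT_e⁴ = S(1−α)/4 = 8.391 W m^-2, giving T_e = 110.3 K.
Surface balance with a leaky layer gives σT_s⁴ = σT_e⁴·2/(2−ε), so T_s = T_e·[2/(2−0.493)]^(1/4) = 118.4 K.
Greenhouse warming: T_s − T_e = 8.087 K.

8.09 K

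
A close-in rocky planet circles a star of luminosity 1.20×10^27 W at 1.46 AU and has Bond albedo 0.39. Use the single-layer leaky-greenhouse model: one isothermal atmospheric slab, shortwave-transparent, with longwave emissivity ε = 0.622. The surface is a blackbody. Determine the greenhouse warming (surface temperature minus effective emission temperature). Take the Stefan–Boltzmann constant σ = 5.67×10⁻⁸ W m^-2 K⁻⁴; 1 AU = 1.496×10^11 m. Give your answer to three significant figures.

26.4 K

Orbital distance: d = 1.46 AU = 2.184×10^11 m.
S = L/(4πd²) = 2002 W m^-2.
The planet radiates to space at T_e = [S(1−α)/(4σ)]^(1/4) = 270.9 K.
Surface balance with a leaky layer gives σT_s⁴ = σT_e⁴·2/(2−ε), so T_s = T_e·[2/(2−0.622)]^(1/4) = 297.3 K.
The atmosphere warms the surface by 26.44 K.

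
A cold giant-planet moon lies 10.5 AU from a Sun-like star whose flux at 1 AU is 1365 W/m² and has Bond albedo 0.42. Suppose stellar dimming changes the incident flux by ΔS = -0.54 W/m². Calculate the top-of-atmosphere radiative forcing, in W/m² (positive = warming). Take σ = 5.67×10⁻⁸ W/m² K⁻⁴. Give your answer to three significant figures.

By the inverse-square law, S = 1365/10.5² = 12.38 W/m².
ΔF = Δ[S(1−α)]/4 = (1−0.42)·-0.54/4 = -0.07830 W/m².

-0.0783 W/m²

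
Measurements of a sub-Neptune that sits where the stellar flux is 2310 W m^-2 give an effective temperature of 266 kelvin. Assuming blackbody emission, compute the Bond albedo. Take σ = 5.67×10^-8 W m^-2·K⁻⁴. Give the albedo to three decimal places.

0.508

From σT⁴ = S(1−α)/4 we invert for α: 1−α = 4σT⁴/S.
4σT⁴ = 4·5.67×10⁻⁸·(266)⁴ = 1135 W m^-2.
Hence α = 1 − 1135/2310 = 0.5085.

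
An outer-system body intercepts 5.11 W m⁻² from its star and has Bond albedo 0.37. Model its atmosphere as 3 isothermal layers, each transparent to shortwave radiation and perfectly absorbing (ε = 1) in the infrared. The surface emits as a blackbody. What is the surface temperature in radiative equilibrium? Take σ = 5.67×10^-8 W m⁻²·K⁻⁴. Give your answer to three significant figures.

86.8 kelvin

The effective emission temperature is T_e = [S(1−α)/(4σ)]^¼ = 61.38 K.
Layer-by-layer balance gives σT_s⁴ = (N+1)σT_e⁴, so T_s = 4^¼·61.38 = 86.80 K.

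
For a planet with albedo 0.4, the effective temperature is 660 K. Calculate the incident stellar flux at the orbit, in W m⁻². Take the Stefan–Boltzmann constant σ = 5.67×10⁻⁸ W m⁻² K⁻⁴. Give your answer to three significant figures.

71700 W m⁻²

From S(1−α)/4 = σT⁴: S = 4σT⁴/(1−α).
The emitted flux is σT⁴ = 10760 W m⁻².
So S = 4×10760/(1−0.4) = 71720 W m⁻².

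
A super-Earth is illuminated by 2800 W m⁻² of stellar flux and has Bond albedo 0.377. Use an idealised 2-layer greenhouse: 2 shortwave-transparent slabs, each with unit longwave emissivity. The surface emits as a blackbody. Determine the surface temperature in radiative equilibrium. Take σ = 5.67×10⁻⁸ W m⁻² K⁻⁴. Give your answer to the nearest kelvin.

The effective emission temperature is T_e = [S(1−α)/(4σ)]^¼ = 296.1 K.
Layer-by-layer balance gives σT_s⁴ = (N+1)σT_e⁴, so T_s = 3^¼·296.1 = 389.7 K.

390 K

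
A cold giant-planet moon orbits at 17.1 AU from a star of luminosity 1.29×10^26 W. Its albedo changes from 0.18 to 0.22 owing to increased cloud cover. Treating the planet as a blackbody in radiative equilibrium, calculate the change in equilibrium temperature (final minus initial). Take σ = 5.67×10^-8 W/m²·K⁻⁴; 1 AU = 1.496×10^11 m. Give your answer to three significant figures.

d = 17.1 × 1.496×10^11 m = 2.558×10^12 m.
Flux at the orbit: S = L/(4πd²) = 1.29×10^26/(4π·(2.56×10^12)²) = 1.569 W/m².
Initial: T₁ = [S(1−0.18)/(4σ)]^(1/4) = 48.80 K.
Final:   T₂ = [S(1−0.22)/(4σ)]^(1/4) = 48.19 K.
ΔT = T₂ − T₁ = -0.6063 K.

-0.606 K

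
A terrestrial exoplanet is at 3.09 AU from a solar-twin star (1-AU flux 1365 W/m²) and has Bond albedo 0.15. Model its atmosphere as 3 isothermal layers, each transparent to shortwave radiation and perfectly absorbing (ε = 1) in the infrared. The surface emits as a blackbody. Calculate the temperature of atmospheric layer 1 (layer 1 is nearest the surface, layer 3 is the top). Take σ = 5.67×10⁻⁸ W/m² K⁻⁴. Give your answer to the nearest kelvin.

Irradiance scales as 1/d², so S = 1365 W/m² × (1/3.09)² = 143.0 W/m².
The effective emission temperature is T_e = [S(1−α)/(4σ)]^¼ = 152.1 K.
In the N-layer model, layer k (counted from the surface) has T_k = (N+1−k)^(1/4)·T_e.
With k = 1: T_1 = (3+1−1)^¼·152.1 K = 200.2 K.

200 kelvin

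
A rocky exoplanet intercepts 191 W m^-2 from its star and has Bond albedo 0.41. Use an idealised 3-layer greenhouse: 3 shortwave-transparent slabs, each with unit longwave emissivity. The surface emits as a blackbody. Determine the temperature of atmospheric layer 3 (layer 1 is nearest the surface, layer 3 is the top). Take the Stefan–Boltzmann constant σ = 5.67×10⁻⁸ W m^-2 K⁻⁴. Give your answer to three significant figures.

Top-of-atmosphere balance: σT_e⁴ = S(1−α)/4 = 28.17 W m^-2 → T_e = 149.3 K.
In the N-layer model, layer k (counted from the surface) has T_k = (N+1−k)^(1/4)·T_e.
T_3 = (1)^(1/4)·149.3 = 149.3 K.

149 K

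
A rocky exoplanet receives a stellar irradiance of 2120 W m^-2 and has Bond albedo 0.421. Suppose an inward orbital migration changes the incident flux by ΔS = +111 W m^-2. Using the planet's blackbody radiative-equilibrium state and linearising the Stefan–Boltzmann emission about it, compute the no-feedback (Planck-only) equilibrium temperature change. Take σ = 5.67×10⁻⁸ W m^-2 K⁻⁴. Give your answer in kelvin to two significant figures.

3.6 K

Reference equilibrium: T_e = [S(1−α)/(4σ)]^(1/4) = 271.2 K.
Only a fraction (1−α) is absorbed and it's spread over 4πR², so ΔF = (1−α)ΔS/4 = 16.07 W m^-2.
Planck response: λ_P = 4σT_e³ = 4·5.67×10⁻⁸·(271.2)³ = 4.526 W m^-2/K.
So ΔT₀ = 16.07/4.526 = 3.55 K.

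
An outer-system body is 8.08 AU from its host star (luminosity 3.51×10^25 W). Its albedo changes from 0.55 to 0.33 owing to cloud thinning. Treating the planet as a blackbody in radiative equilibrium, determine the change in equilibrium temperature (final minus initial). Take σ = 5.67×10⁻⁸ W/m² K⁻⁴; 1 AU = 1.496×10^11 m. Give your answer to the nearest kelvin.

5 kelvin

Orbital distance: d = 8.08 AU = 1.209×10^12 m.
Spreading L over a sphere of radius d: S = 3.51×10^25/(4π·1.21×10^12²) = 1.912 W/m².
Before: T₁ = [1.912·0.45/(4σ)]^(1/4) = 44.13 K.
After:  T₂ = [1.912·0.67/(4σ)]^(1/4) = 48.75 K.
Change: 48.75 − 44.13 = 4.617 K.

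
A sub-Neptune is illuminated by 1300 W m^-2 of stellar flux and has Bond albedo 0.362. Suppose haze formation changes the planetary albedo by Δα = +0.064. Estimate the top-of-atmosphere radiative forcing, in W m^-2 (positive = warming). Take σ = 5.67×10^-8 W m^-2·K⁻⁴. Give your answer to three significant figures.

-20.8 W m^-2

TOA radiative forcing: ΔF = −S·Δα/4 = −1300·(+0.064)/4 = -20.80 W m^-2.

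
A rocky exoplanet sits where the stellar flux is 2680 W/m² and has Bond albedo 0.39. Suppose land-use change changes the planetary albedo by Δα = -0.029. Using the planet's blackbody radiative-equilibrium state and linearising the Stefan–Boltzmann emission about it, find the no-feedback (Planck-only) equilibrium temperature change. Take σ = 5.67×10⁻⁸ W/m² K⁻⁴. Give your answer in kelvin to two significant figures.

The baseline emission temperature is T_e = 291.4 K.
The change in absorbed flux is Δ[S(1−α)/4] = −SΔα/4 = 19.43 W/m².
Planck response: λ_P = 4σT_e³ = 4·5.67×10⁻⁸·(291.4)³ = 5.611 W/m²/K.
So ΔT₀ = 19.43/5.611 = 3.46 K.

3.5 kelvin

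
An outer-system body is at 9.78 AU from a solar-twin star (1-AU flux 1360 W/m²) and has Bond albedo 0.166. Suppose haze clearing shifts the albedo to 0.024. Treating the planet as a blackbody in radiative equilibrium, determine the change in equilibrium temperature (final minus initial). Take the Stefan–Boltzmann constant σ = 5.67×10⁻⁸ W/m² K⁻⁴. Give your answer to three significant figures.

3.41 K

Flux at the orbit: S = 1360/(9.78)² = 14.22 W/m².
Initial: T₁ = [S(1−0.166)/(4σ)]^(1/4) = 85.03 K.
With α = 0.024, T₂ = 88.44 K.
ΔT = T₂ − T₁ = 3.409 K.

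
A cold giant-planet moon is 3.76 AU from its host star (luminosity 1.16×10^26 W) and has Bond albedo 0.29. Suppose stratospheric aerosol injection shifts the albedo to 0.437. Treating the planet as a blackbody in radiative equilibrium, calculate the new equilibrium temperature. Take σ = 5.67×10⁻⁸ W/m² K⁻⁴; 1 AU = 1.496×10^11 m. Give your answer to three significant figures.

d = 3.76 × 1.496×10^11 m = 5.625×10^11 m.
Spreading L over a sphere of radius d: S = 1.16×10^26/(4π·5.62×10^11²) = 29.17 W/m².
New equilibrium: T₂ = [(1−0.437)·29.17/(4σ)]^(1/4) = 92.25 K.

92.3 K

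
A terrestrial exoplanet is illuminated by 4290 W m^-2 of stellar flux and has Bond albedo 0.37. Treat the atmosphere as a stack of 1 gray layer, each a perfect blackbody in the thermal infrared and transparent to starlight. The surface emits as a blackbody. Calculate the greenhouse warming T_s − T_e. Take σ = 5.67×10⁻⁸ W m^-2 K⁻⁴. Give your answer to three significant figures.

The effective emission temperature is T_e = [S(1−α)/(4σ)]^¼ = 330.4 K.
Surface: T_s = (2)^¼·T_e = 392.9 K.
Warming: T_s − T_e = 62.51 K.

62.5 K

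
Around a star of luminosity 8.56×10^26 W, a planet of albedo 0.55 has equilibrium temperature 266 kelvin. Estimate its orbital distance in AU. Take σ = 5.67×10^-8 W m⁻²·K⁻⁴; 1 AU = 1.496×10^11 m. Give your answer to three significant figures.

Energy balance gives S = 4σT⁴/(1−α) = 2523 W m⁻².
From L = 4πd²S, d = √(8.56×10^26/(4π·2523)) = 1.643×10^11 m = 1.098 AU.

1.10 AU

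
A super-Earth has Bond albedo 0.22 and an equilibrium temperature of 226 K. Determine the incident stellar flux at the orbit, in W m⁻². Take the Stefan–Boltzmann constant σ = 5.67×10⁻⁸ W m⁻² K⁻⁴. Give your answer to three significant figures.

759 W m⁻²

Invert the energy balance for S: S = 4σT⁴/(1−α).
σT⁴ = 5.67×10⁻⁸·(226)⁴ = 147.9 W m⁻².
So S = 4×147.9/(1−0.22) = 758.5 W m⁻².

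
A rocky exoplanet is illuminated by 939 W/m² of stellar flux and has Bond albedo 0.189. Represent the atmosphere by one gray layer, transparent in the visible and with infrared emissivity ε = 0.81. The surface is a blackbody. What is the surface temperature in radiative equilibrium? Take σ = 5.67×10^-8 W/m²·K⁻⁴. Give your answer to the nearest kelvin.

Effective emission temperature (TOA balance): σT_e⁴ = S(1−α)/4 = 190.4 W/m² → T_e = 240.7 K.
The surface balance (absorbed SW + ε·downward IR = σT_s⁴) with T_a⁴ = T_s⁴/2 reduces to T_s = T_e·[2/(2−ε)]^¼ = 274.1 K.

274 K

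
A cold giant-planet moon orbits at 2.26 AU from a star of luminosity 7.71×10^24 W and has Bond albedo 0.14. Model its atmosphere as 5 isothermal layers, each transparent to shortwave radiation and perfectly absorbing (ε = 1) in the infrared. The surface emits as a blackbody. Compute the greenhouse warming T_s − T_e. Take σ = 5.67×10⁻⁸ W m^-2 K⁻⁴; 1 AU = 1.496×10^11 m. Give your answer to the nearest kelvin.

38 kelvin

Orbital distance: d = 2.26 AU = 3.381×10^11 m.
S = L/(4πd²) = 5.367 W m^-2.
The effective emission temperature is T_e = [S(1−α)/(4σ)]^¼ = 67.17 K.
Surface: T_s = (6)^¼·T_e = 105.1 K.
Warming: T_s − T_e = 37.95 K.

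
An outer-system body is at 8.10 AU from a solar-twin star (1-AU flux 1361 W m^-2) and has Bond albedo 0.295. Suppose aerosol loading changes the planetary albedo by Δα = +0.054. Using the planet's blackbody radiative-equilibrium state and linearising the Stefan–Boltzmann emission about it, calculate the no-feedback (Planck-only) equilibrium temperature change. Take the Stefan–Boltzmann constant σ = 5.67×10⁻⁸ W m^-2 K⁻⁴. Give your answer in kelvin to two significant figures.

By the inverse-square law, S = 1361/8.10² = 20.74 W m^-2.
Unperturbed T_e = [20.74·(1−0.295)/(4σ)]^¼ = 89.61 K.
ΔF = −(S/4)Δα = −(20.74/4)×(+0.054) = -0.2800 W m^-2.
The Planck feedback parameter is 4σT_e³ = 0.1632 W m^-2/K.
Hence the no-feedback warming is ΔF/(4σT_e³) = -1.72 K.

-1.7 K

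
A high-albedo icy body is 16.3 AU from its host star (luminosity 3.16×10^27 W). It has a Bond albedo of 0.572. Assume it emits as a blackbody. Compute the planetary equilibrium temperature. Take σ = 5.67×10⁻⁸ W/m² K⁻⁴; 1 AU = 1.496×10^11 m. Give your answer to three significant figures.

d = 16.3 × 1.496×10^11 m = 2.438×10^12 m.
S = L/(4πd²) = 42.29 W/m².
Absorbed flux (global mean): S(1−α)/4 = 42.29·0.428/4 = 4.525 W/m².
In equilibrium σT⁴ equals this, so T = 94.52 K.

94.5 K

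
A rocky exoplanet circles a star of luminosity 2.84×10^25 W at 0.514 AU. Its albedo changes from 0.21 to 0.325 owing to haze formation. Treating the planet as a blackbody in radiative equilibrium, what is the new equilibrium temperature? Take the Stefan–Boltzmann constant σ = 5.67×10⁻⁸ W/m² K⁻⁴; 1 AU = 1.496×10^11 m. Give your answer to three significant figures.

184 kelvin

Orbital distance: d = 0.514 AU = 7.689×10^10 m.
Flux at the orbit: S = L/(4πd²) = 2.84×10^25/(4π·(7.69×10^10)²) = 382.2 W/m².
T₂ = [S(1−α₂)/(4σ)]^(1/4) = [382.2·0.675/(4σ)]^(1/4) = 183.7 K.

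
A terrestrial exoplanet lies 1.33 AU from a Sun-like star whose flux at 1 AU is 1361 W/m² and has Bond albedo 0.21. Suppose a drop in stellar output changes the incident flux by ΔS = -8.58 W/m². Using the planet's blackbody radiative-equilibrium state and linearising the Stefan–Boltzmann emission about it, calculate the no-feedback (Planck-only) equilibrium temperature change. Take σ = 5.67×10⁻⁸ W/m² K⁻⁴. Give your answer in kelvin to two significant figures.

-0.63 K

Flux at the orbit: S = 1361/(1.33)² = 769.4 W/m².
Unperturbed T_e = [769.4·(1−0.21)/(4σ)]^¼ = 227.5 K.
ΔF = Δ[S(1−α)]/4 = (1−0.21)·-8.58/4 = -1.695 W/m².
Planck response: λ_P = 4σT_e³ = 4·5.67×10⁻⁸·(227.5)³ = 2.671 W/m²/K.
So ΔT₀ = -1.695/2.671 = -0.634 K.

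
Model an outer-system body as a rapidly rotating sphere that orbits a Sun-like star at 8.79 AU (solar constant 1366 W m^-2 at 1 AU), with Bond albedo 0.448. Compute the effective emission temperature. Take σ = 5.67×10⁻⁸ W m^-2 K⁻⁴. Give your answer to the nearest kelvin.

Flux at the orbit: S = 1366/(8.79)² = 17.68 W m^-2.
Averaging over the sphere, the absorbed flux is S(1−α)/4 = 2.440 W m^-2.
In equilibrium σT⁴ equals this, so T = 80.99 K.

81 K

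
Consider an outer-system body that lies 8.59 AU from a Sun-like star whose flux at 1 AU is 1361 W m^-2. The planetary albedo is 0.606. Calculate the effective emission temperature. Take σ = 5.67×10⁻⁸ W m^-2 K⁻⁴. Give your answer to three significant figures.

Flux at the orbit: S = 1361/(8.59)² = 18.44 W m^-2.
Averaging over the sphere, the absorbed flux is S(1−α)/4 = 1.817 W m^-2.
Set σT⁴ = 1.817 → T = (1.817/σ)^(1/4) = 75.24 K.

75.2 K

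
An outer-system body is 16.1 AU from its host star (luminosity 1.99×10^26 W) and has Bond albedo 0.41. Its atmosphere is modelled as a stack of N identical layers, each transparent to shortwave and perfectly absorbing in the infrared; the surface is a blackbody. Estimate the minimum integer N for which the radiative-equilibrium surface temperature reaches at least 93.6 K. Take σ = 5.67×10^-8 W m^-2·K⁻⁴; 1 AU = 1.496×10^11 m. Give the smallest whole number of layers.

10

Orbital distance: d = 16.1 AU = 2.409×10^12 m.
Spreading L over a sphere of radius d: S = 1.99×10^26/(4π·2.41×10^12²) = 2.730 W m^-2.
The effective emission temperature is T_e = [S(1−α)/(4σ)]^¼ = 51.62 K.
Since T_s⁴ = (N+1)T_e⁴, we need N ≥ (T_s/T_e)⁴ − 1 = 9.809.
So N ≥ 9.809; the smallest integer is N = 10.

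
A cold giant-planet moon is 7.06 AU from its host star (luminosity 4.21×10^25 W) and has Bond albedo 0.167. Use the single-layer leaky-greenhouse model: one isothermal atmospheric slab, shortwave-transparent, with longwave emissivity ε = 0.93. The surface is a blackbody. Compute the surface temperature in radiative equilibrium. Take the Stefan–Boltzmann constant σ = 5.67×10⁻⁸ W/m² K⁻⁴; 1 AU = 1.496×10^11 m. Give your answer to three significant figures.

d = 7.06 × 1.496×10^11 m = 1.056×10^12 m.
Spreading L over a sphere of radius d: S = 4.21×10^25/(4π·1.06×10^12²) = 3.003 W/m².
The planet radiates to space at T_e = [S(1−α)/(4σ)]^(1/4) = 57.63 K.
For a single slab of emissivity ε, T_s⁴ = 2T_e⁴/(2−ε); thus T_s = 57.63·(1.869)^(1/4) = 67.38 K.

67.4 kelvin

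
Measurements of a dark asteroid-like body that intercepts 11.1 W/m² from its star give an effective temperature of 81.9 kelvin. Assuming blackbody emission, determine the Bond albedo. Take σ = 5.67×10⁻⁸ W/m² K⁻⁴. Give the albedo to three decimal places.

Energy balance: S(1−α)/4 = σT⁴, so 1−α = 4σT⁴/S.
4σT⁴ = 4·5.67×10⁻⁸·(81.9)⁴ = 10.20 W/m².
Hence α = 1 − 10.20/11.10 = 0.0807.

0.081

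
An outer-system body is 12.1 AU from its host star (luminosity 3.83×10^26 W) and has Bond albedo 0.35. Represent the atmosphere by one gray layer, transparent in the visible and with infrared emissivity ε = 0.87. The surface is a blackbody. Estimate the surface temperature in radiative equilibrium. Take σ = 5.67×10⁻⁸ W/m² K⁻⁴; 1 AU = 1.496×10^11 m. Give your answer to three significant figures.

d = 12.1 × 1.496×10^11 m = 1.810×10^12 m.
S = L/(4πd²) = 9.302 W/m².
Effective emission temperature (TOA balance): σT_e⁴ = S(1−α)/4 = 1.512 W/m² → T_e = 71.85 K.
For a single slab of emissivity ε, T_s⁴ = 2T_e⁴/(2−ε); thus T_s = 71.85·(1.77)^(1/4) = 82.88 K.

82.9 K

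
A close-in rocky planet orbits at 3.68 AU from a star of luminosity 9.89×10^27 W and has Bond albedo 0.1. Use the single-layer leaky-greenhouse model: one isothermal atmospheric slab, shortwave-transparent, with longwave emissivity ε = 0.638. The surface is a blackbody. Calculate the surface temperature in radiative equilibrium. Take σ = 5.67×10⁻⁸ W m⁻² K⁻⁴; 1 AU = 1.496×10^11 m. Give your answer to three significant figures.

351 K

d = 3.68 × 1.496×10^11 m = 5.505×10^11 m.
S = L/(4πd²) = 2597 W m⁻².
Effective emission temperature (TOA balance): σT_e⁴ = S(1−α)/4 = 584.3 W m⁻² → T_e = 318.6 K.
Surface balance with a leaky layer gives σT_s⁴ = σT_e⁴·2/(2−ε), so T_s = T_e·[2/(2−0.638)]^(1/4) = 350.7 K.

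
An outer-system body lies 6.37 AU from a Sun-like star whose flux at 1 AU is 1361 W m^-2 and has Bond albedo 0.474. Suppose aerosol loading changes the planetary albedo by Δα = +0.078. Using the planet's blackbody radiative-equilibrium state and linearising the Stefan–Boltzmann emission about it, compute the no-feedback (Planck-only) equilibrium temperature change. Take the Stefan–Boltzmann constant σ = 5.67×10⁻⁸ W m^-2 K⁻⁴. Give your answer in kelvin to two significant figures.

Irradiance scales as 1/d², so S = 1361 W m^-2 × (1/6.37)² = 33.54 W m^-2.
Reference equilibrium: T_e = [S(1−α)/(4σ)]^(1/4) = 93.91 K.
The change in absorbed flux is Δ[S(1−α)/4] = −SΔα/4 = -0.6541 W m^-2.
Planck response: λ_P = 4σT_e³ = 4·5.67×10⁻⁸·(93.91)³ = 0.1879 W m^-2/K.
So ΔT₀ = -0.6541/0.1879 = -3.48 K.

-3.5 kelvin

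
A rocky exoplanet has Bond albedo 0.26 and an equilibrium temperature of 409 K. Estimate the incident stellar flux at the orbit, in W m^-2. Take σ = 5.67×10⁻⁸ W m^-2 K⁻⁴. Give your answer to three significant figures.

8580 W m^-2

Invert the energy balance for S: S = 4σT⁴/(1−α).
σT⁴ = 5.67×10⁻⁸·(409)⁴ = 1587 W m^-2.
So S = 4×1587/(1−0.26) = 8576 W m^-2.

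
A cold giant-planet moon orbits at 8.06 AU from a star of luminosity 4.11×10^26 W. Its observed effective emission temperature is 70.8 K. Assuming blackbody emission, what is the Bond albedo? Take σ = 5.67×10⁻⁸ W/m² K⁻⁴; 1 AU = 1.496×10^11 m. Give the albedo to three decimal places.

Orbital distance: d = 8.06 AU = 1.206×10^12 m.
S = L/(4πd²) = 22.50 W/m².
Rearranging the radiative balance, α = 1 − 4σT⁴/S.
σT⁴ = 1.425 W/m², so 4σT⁴ = 5.699 W/m².
Hence α = 1 − 5.699/22.50 = 0.7467.

0.747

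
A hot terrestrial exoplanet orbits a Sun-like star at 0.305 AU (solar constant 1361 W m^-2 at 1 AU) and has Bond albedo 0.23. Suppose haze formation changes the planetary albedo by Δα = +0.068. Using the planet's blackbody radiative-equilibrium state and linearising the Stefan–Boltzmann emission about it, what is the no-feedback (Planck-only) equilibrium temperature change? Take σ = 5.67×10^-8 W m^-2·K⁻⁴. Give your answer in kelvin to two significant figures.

By the inverse-square law, S = 1361/0.305² = 14630 W m^-2.
Unperturbed T_e = [14630·(1−0.23)/(4σ)]^¼ = 472.1 K.
The change in absorbed flux is Δ[S(1−α)/4] = −SΔα/4 = -248.7 W m^-2.
The Planck feedback parameter is 4σT_e³ = 23.86 W m^-2/K.
So ΔT₀ = -248.7/23.86 = -10.4 K.

-10 K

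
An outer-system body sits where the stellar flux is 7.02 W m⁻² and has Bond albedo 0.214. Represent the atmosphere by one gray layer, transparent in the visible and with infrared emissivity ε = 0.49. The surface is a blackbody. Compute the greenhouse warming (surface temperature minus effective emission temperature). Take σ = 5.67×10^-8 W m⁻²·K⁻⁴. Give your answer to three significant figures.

The planet radiates to space at T_e = [S(1−α)/(4σ)]^(1/4) = 70.23 K.
The surface balance (absorbed SW + ε·downward IR = σT_s⁴) with T_a⁴ = T_s⁴/2 reduces to T_s = T_e·[2/(2−ε)]^¼ = 75.34 K.
The atmosphere warms the surface by 5.112 K.

5.11 kelvin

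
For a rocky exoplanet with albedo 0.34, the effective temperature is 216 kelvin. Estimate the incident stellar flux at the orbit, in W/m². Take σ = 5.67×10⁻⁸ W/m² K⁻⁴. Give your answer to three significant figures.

From S(1−α)/4 = σT⁴: S = 4σT⁴/(1−α).
σT⁴ = 5.67×10⁻⁸·(216)⁴ = 123.4 W/m².
So S = 4×123.4/(1−0.34) = 748.0 W/m².

748 W/m²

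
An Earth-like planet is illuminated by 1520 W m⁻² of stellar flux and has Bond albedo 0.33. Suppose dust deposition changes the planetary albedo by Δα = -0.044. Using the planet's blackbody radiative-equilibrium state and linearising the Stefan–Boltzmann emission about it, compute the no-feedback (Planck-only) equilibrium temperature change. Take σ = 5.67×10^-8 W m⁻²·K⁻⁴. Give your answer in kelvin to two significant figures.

4.2 K

Reference equilibrium: T_e = [S(1−α)/(4σ)]^(1/4) = 258.9 K.
TOA radiative forcing: ΔF = −S·Δα/4 = −1520·(-0.044)/4 = 16.72 W m⁻².
Linearising σT⁴ gives d(σT⁴)/dT = 4σT_e³ = 3.934 W m⁻² per K.
ΔT₀ = ΔF/λ_P = 16.72/3.934 = 4.25 K.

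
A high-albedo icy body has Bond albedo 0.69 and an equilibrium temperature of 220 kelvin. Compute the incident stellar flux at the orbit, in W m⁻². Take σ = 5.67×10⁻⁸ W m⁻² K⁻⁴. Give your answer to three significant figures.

From S(1−α)/4 = σT⁴: S = 4σT⁴/(1−α).
The emitted flux is σT⁴ = 132.8 W m⁻².
S = 4·132.8/0.31 = 1714 W m⁻².

1710 W m⁻²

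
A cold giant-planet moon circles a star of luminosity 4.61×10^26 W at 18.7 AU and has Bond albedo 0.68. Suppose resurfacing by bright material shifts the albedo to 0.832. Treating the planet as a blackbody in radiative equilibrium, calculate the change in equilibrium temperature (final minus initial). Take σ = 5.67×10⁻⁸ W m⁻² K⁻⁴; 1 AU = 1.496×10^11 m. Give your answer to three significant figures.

Orbital distance: d = 18.7 AU = 2.798×10^12 m.
Spreading L over a sphere of radius d: S = 4.61×10^26/(4π·2.80×10^12²) = 4.688 W m⁻².
With α = 0.68, T₁ = 50.71 K.
Final:   T₂ = [S(1−0.832)/(4σ)]^(1/4) = 43.17 K.
ΔT = T₂ − T₁ = -7.545 K.

-7.55 kelvin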